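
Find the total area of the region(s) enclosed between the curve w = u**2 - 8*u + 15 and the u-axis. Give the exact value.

The curve meets the u-axis where u**2 - 8*u + 15 = 0, i.e. (u - 5)*(u - 3) = 0, at u = 3, 5.
On [3, 5] the curve lies below the axis; ∫[3,5] (u**2 - 8*u + 15) du = -4/3, giving area 4/3.

4/3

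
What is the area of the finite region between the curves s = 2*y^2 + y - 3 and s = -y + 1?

Both boundary curves give s as a function of y, so integrate with respect to y. Setting them equal: 2*y^2 + 2*y - 4 = 0, i.e. 2*(y - 1)*(y + 2) = 0, so they meet at y = -2, 1.
For y in [-2, 1], s = 2*y^2 + y - 3 is on the left; area = ∫[-2,1] (-(2*y^2 + 2*y - 4)) dy = 9.

9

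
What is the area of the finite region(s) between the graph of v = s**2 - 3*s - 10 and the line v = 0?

343/6

The curve meets the s-axis where s**2 - 3*s - 10 = 0, i.e. (s - 5)*(s + 2) = 0, at s = -2, 5.
On [-2, 5] the curve lies below the axis; ∫[-2,5] (s**2 - 3*s - 10) ds = -343/6, giving area 343/6.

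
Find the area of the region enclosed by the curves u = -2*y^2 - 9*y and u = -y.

Both boundary curves give u as a function of y, so integrate with respect to y. Setting them equal: -2*y^2 - 8*y = 0, i.e. -2*y*(y + 4) = 0, so they meet at y = -4, 0.
For y in [-4, 0], u = -2*y^2 - 9*y is on the right; area = ∫[-4,0] (-2*y^2 - 8*y) dy = 64/3.

64/3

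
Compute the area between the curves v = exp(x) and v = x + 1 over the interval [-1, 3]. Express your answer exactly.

-8 - exp(-1) + exp(3)

On [-1, 3], (exp(x)) - (x + 1) = -x + exp(x) - 1 is ≥ 0 throughout, so the area is a single integral of |-x + exp(x) - 1|.
∫[-1,3] (-x + exp(x) - 1) dx = -8 - exp(-1) + exp(3).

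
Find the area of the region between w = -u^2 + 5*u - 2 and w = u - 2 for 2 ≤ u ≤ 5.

The difference (-u^2 + 5*u - 2) - (u - 2) = -u^2 + 4*u changes sign at u = 4 inside [2, 5], so split the integral there.
∫[2,4] (-u^2 + 4*u) du = 16/3.
∫[4,5] (-u^2 + 4*u) du = -7/3; the area of that piece is 7/3.
Total area = 16/3 + 7/3 = 23/3.

23/3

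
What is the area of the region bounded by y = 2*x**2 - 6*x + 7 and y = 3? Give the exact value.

Set the curves equal: 2*x**2 - 6*x + 7 = 3, so 2*x**2 - 6*x + 4 = 0, which factors as 2*(x - 2)*(x - 1) = 0. The curves meet at x = 1, 2.
On [1, 2], y = 3 is on top; that piece has area ∫[1,2] (-(2*x**2 - 6*x + 4)) dx = 1/3.

1/3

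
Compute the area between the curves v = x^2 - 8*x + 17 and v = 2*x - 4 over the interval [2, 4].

4

The difference (x^2 - 8*x + 17) - (2*x - 4) = x^2 - 10*x + 21 changes sign at x = 3 inside [2, 4], so split the integral there.
∫[2,3] (x^2 - 10*x + 21) dx = 7/3.
∫[3,4] (x^2 - 10*x + 21) dx = -5/3; the area of that piece is 5/3.
Total area = 7/3 + 5/3 = 4.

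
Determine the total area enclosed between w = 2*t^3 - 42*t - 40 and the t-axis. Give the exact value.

999/2

The curve meets the t-axis where 2*t^3 - 42*t - 40 = 0, i.e. 2*(t - 5)*(t + 1)*(t + 4) = 0, at t = -4, -1, 5.
On [-4, -1] the curve lies above the axis; ∫[-4,-1] (2*t^3 - 42*t - 40) dt = 135/2, giving area 135/2.
On [-1, 5] the curve lies below the axis; ∫[-1,5] (2*t^3 - 42*t - 40) dt = -432, giving area 432.
Total area = 135/2 + 432 = 999/2.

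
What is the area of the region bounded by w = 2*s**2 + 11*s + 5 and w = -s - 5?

Set the curves equal: 2*s**2 + 11*s + 5 = -s - 5, so 2*s**2 + 12*s + 10 = 0, which factors as 2*(s + 1)*(s + 5) = 0. The curves meet at s = -5, -1.
On [-5, -1], w = -s - 5 is on top; that piece has area ∫[-5,-1] (-(2*s**2 + 12*s + 10)) ds = 64/3.

64/3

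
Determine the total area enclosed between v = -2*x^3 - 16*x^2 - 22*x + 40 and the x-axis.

443/3

The curve meets the x-axis where -2*x^3 - 16*x^2 - 22*x + 40 = 0, i.e. -2*(x - 1)*(x + 4)*(x + 5) = 0, at x = -5, -4, 1.
On [-5, -4] the curve lies below the axis; ∫[-5,-4] (-2*x^3 - 16*x^2 - 22*x + 40) dx = -11/6, giving area 11/6.
On [-4, 1] the curve lies above the axis; ∫[-4,1] (-2*x^3 - 16*x^2 - 22*x + 40) dx = 875/6, giving area 875/6.
Total area = 11/6 + 875/6 = 443/3.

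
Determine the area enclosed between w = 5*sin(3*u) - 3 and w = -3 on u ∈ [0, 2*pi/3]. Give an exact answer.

The difference (5*sin(3*u) - 3) - (-3) = 5*sin(3*u) changes sign at u = pi/3 inside [0, 2*pi/3], so split the integral there.
∫[0,pi/3] (5*sin(3*u)) du = 10/3.
∫[pi/3,2*pi/3] (5*sin(3*u)) du = -10/3; the area of that piece is 10/3.
Total area = 10/3 + 10/3 = 20/3.

20/3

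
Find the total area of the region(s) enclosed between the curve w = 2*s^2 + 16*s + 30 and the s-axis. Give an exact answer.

8/3

The curve meets the s-axis where 2*s^2 + 16*s + 30 = 0, i.e. 2*(s + 3)*(s + 5) = 0, at s = -5, -3.
On [-5, -3] the curve lies below the axis; ∫[-5,-3] (2*s^2 + 16*s + 30) ds = -8/3, giving area 8/3.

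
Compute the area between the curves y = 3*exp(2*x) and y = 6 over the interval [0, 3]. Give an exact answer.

-45/2 + 6*log(2) + 3*exp(6)/2

The difference (3*exp(2*x)) - (6) = 3*exp(2*x) - 6 changes sign at x = log(2)/2 inside [0, 3], so split the integral there.
∫[0,log(2)/2] (3*exp(2*x) - 6) dx = 3/2 - log(8); the area of that piece is -3/2 + log(8).
∫[log(2)/2,3] (3*exp(2*x) - 6) dx = -21 + 3*log(2) + 3*exp(6)/2.
Total area = (-3/2 + log(8)) + (-21 + 3*log(2) + 3*exp(6)/2) = -45/2 + 6*log(2) + 3*exp(6)/2.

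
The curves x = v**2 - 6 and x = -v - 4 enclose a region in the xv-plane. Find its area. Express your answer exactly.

9/2

Both boundary curves give x as a function of v, so integrate with respect to v. Setting them equal: v**2 + v - 2 = 0, i.e. (v - 1)*(v + 2) = 0, so they meet at v = -2, 1.
For v in [-2, 1], x = v**2 - 6 is on the left; area = ∫[-2,1] (-(v**2 + v - 2)) dv = 9/2.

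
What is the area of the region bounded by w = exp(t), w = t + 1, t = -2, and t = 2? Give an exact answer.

On [-2, 2], (exp(t)) - (t + 1) = -t + exp(t) - 1 is ≥ 0 throughout, so the area is a single integral of |-t + exp(t) - 1|.
∫[-2,2] (-t + exp(t) - 1) dt = -4 - exp(-2) + exp(2).

-4 - exp(-2) + exp(2)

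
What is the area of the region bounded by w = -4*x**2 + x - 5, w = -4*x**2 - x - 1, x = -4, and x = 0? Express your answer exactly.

On [-4, 0], (-4*x**2 + x - 5) - (-4*x**2 - x - 1) = 2*x - 4 is ≤ 0 throughout, so the area is a single integral of |2*x - 4|.
∫[-4,0] (2*x - 4) dx = -32; the area of that piece is 32.

32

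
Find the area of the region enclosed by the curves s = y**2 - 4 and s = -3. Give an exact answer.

Both boundary curves give s as a function of y, so integrate with respect to y. Setting them equal: y**2 - 1 = 0, i.e. (y - 1)*(y + 1) = 0, so they meet at y = -1, 1.
For y in [-1, 1], s = y**2 - 4 is on the left; area = ∫[-1,1] (-(y**2 - 1)) dy = 4/3.

4/3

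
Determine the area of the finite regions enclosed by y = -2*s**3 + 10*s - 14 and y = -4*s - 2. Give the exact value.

131/2

Set the curves equal: -2*s**3 + 10*s - 14 = -4*s - 2, so -2*s**3 + 14*s - 12 = 0, which factors as -2*(s - 2)*(s - 1)*(s + 3) = 0. The curves meet at s = -3, 1, 2.
On [-3, 1], y = -4*s - 2 is on top; that piece has area ∫[-3,1] (-(-2*s**3 + 14*s - 12)) ds = 64.
On [1, 2], y = -2*s**3 + 10*s - 14 is on top; that piece has area ∫[1,2] (-2*s**3 + 14*s - 12) ds = 3/2.
Total enclosed area = 64 + 3/2 = 131/2.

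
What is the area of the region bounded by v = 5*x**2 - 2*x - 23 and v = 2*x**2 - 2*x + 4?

108

Set the curves equal: 5*x**2 - 2*x - 23 = 2*x**2 - 2*x + 4, so 3*x**2 - 27 = 0, which factors as 3*(x - 3)*(x + 3) = 0. The curves meet at x = -3, 3.
On [-3, 3], v = 2*x**2 - 2*x + 4 is on top; that piece has area ∫[-3,3] (-(3*x**2 - 27)) dx = 108.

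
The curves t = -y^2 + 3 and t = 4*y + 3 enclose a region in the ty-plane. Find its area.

32/3

Both boundary curves give t as a function of y, so integrate with respect to y. Setting them equal: -y^2 - 4*y = 0, i.e. -y*(y + 4) = 0, so they meet at y = -4, 0.
For y in [-4, 0], t = -y^2 + 3 is on the right; area = ∫[-4,0] (-y^2 - 4*y) dy = 32/3.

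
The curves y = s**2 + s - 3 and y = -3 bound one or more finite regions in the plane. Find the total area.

Set the curves equal: s**2 + s - 3 = -3, so s**2 + s = 0, which factors as s*(s + 1) = 0. The curves meet at s = -1, 0.
On [-1, 0], y = -3 is on top; that piece has area ∫[-1,0] (-(s**2 + s)) ds = 1/6.

1/6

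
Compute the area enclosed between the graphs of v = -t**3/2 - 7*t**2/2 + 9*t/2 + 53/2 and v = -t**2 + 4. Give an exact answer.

Set the curves equal: -t**3/2 - 7*t**2/2 + 9*t/2 + 53/2 = -t**2 + 4, so -t**3/2 - 5*t**2/2 + 9*t/2 + 45/2 = 0, which factors as -(t - 3)*(t + 3)*(t + 5)/2 = 0. The curves meet at t = -5, -3, 3.
On [-5, -3], v = -t**2 + 4 is on top; that piece has area ∫[-5,-3] (-(-t**3/2 - 5*t**2/2 + 9*t/2 + 45/2)) dt = 14/3.
On [-3, 3], v = -t**3/2 - 7*t**2/2 + 9*t/2 + 53/2 is on top; that piece has area ∫[-3,3] (-t**3/2 - 5*t**2/2 + 9*t/2 + 45/2) dt = 90.
Total enclosed area = 14/3 + 90 = 284/3.

284/3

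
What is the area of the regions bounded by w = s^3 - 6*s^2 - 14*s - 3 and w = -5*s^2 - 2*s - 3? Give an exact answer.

Set the curves equal: s^3 - 6*s^2 - 14*s - 3 = -5*s^2 - 2*s - 3, so s^3 - s^2 - 12*s = 0, which factors as s*(s - 4)*(s + 3) = 0. The curves meet at s = -3, 0, 4.
On [-3, 0], w = s^3 - 6*s^2 - 14*s - 3 is on top; that piece has area ∫[-3,0] (s^3 - s^2 - 12*s) ds = 99/4.
On [0, 4], w = -5*s^2 - 2*s - 3 is on top; that piece has area ∫[0,4] (-(s^3 - s^2 - 12*s)) ds = 160/3.
Total enclosed area = 99/4 + 160/3 = 937/12.

937/12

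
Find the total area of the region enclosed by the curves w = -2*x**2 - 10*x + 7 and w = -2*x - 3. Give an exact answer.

72

Set the curves equal: -2*x**2 - 10*x + 7 = -2*x - 3, so -2*x**2 - 8*x + 10 = 0, which factors as -2*(x - 1)*(x + 5) = 0. The curves meet at x = -5, 1.
On [-5, 1], w = -2*x**2 - 10*x + 7 is on top; that piece has area ∫[-5,1] (-2*x**2 - 8*x + 10) dx = 72.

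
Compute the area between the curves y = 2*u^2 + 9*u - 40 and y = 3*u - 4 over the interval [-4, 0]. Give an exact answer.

448/3

On [-4, 0], (2*u^2 + 9*u - 40) - (3*u - 4) = 2*u^2 + 6*u - 36 is ≤ 0 throughout, so the area is a single integral of |2*u^2 + 6*u - 36|.
∫[-4,0] (2*u^2 + 6*u - 36) du = -448/3; the area of that piece is 448/3.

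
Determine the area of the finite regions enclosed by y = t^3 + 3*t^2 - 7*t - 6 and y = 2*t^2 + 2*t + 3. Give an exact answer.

Set the curves equal: t^3 + 3*t^2 - 7*t - 6 = 2*t^2 + 2*t + 3, so t^3 + t^2 - 9*t - 9 = 0, which factors as (t - 3)*(t + 1)*(t + 3) = 0. The curves meet at t = -3, -1, 3.
On [-3, -1], y = t^3 + 3*t^2 - 7*t - 6 is on top; that piece has area ∫[-3,-1] (t^3 + t^2 - 9*t - 9) dt = 20/3.
On [-1, 3], y = 2*t^2 + 2*t + 3 is on top; that piece has area ∫[-1,3] (-(t^3 + t^2 - 9*t - 9)) dt = 128/3.
Total enclosed area = 20/3 + 128/3 = 148/3.

148/3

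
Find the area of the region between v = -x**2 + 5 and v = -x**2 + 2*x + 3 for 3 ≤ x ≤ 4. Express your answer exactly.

5

On [3, 4], (-x**2 + 5) - (-x**2 + 2*x + 3) = -2*x + 2 is ≤ 0 throughout, so the area is a single integral of |-2*x + 2|.
∫[3,4] (-2*x + 2) dx = -5; the area of that piece is 5.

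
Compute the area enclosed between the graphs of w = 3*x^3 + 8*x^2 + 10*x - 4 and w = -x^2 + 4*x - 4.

Set the curves equal: 3*x^3 + 8*x^2 + 10*x - 4 = -x^2 + 4*x - 4, so 3*x^3 + 9*x^2 + 6*x = 0, which factors as 3*x*(x + 1)*(x + 2) = 0. The curves meet at x = -2, -1, 0.
On [-2, -1], w = 3*x^3 + 8*x^2 + 10*x - 4 is on top; that piece has area ∫[-2,-1] (3*x^3 + 9*x^2 + 6*x) dx = 3/4.
On [-1, 0], w = -x^2 + 4*x - 4 is on top; that piece has area ∫[-1,0] (-(3*x^3 + 9*x^2 + 6*x)) dx = 3/4.
Total enclosed area = 3/4 + 3/4 = 3/2.

3/2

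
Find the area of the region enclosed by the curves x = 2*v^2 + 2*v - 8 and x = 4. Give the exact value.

Both boundary curves give x as a function of v, so integrate with respect to v. Setting them equal: 2*v^2 + 2*v - 12 = 0, i.e. 2*(v - 2)*(v + 3) = 0, so they meet at v = -3, 2.
For v in [-3, 2], x = 2*v^2 + 2*v - 8 is on the left; area = ∫[-3,2] (-(2*v^2 + 2*v - 12)) dv = 125/3.

125/3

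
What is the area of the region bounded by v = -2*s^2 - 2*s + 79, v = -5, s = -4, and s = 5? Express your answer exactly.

On [-4, 5], (-2*s^2 - 2*s + 79) - (-5) = -2*s^2 - 2*s + 84 is ≥ 0 throughout, so the area is a single integral of |-2*s^2 - 2*s + 84|.
∫[-4,5] (-2*s^2 - 2*s + 84) ds = 621.

621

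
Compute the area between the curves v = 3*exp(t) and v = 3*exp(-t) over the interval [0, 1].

On [0, 1], (3*exp(t)) - (3*exp(-t)) = 3*exp(t) - 3*exp(-t) is ≥ 0 throughout, so the area is a single integral of |3*exp(t) - 3*exp(-t)|.
∫[0,1] (3*exp(t) - 3*exp(-t)) dt = -6 + 3*exp(-1) + 3*exp(1).

-6 + 3*exp(-1) + 3*exp(1)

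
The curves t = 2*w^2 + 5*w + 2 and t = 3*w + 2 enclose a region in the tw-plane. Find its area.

Both boundary curves give t as a function of w, so integrate with respect to w. Setting them equal: 2*w^2 + 2*w = 0, i.e. 2*w*(w + 1) = 0, so they meet at w = -1, 0.
For w in [-1, 0], t = 2*w^2 + 5*w + 2 is on the left; area = ∫[-1,0] (-(2*w^2 + 2*w)) dw = 1/3.

1/3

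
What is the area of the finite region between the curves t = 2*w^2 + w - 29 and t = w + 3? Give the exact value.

Both boundary curves give t as a function of w, so integrate with respect to w. Setting them equal: 2*w^2 - 32 = 0, i.e. 2*(w - 4)*(w + 4) = 0, so they meet at w = -4, 4.
For w in [-4, 4], t = 2*w^2 + w - 29 is on the left; area = ∫[-4,4] (-(2*w^2 - 32)) dw = 512/3.

512/3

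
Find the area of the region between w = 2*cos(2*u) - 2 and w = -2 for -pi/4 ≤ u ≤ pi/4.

On [-pi/4, pi/4], (2*cos(2*u) - 2) - (-2) = 2*cos(2*u) is ≥ 0 throughout, so the area is a single integral of |2*cos(2*u)|.
∫[-pi/4,pi/4] (2*cos(2*u)) du = 2.

2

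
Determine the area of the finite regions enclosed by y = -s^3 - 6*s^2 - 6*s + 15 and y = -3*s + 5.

Set the curves equal: -s^3 - 6*s^2 - 6*s + 15 = -3*s + 5, so -s^3 - 6*s^2 - 3*s + 10 = 0, which factors as -(s - 1)*(s + 2)*(s + 5) = 0. The curves meet at s = -5, -2, 1.
On [-5, -2], y = -3*s + 5 is on top; that piece has area ∫[-5,-2] (-(-s^3 - 6*s^2 - 3*s + 10)) ds = 81/4.
On [-2, 1], y = -s^3 - 6*s^2 - 6*s + 15 is on top; that piece has area ∫[-2,1] (-s^3 - 6*s^2 - 3*s + 10) ds = 81/4.
Total enclosed area = 81/4 + 81/4 = 81/2.

81/2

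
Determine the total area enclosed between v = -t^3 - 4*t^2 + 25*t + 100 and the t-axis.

4019/6

The curve meets the t-axis where -t^3 - 4*t^2 + 25*t + 100 = 0, i.e. -(t - 5)*(t + 4)*(t + 5) = 0, at t = -5, -4, 5.
On [-5, -4] the curve lies below the axis; ∫[-5,-4] (-t^3 - 4*t^2 + 25*t + 100) dt = -19/12, giving area 19/12.
On [-4, 5] the curve lies above the axis; ∫[-4,5] (-t^3 - 4*t^2 + 25*t + 100) dt = 2673/4, giving area 2673/4.
Total area = 19/12 + 2673/4 = 4019/6.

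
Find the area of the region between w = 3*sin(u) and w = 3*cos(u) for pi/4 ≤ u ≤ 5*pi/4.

6*sqrt(2)

On [pi/4, 5*pi/4], (3*sin(u)) - (3*cos(u)) = 3*sin(u) - 3*cos(u) is ≥ 0 throughout, so the area is a single integral of |3*sin(u) - 3*cos(u)|.
∫[pi/4,5*pi/4] (3*sin(u) - 3*cos(u)) du = 6*sqrt(2).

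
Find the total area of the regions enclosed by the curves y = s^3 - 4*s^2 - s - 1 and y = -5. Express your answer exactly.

253/12

Set the curves equal: s^3 - 4*s^2 - s - 1 = -5, so s^3 - 4*s^2 - s + 4 = 0, which factors as (s - 4)*(s - 1)*(s + 1) = 0. The curves meet at s = -1, 1, 4.
On [-1, 1], y = s^3 - 4*s^2 - s - 1 is on top; that piece has area ∫[-1,1] (s^3 - 4*s^2 - s + 4) ds = 16/3.
On [1, 4], y = -5 is on top; that piece has area ∫[1,4] (-(s^3 - 4*s^2 - s + 4)) ds = 63/4.
Total enclosed area = 16/3 + 63/4 = 253/12.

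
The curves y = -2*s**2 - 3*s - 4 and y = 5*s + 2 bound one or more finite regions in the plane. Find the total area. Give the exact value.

Set the curves equal: -2*s**2 - 3*s - 4 = 5*s + 2, so -2*s**2 - 8*s - 6 = 0, which factors as -2*(s + 1)*(s + 3) = 0. The curves meet at s = -3, -1.
On [-3, -1], y = -2*s**2 - 3*s - 4 is on top; that piece has area ∫[-3,-1] (-2*s**2 - 8*s - 6) ds = 8/3.

8/3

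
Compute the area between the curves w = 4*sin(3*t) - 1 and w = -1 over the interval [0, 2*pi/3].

The difference (4*sin(3*t) - 1) - (-1) = 4*sin(3*t) changes sign at t = pi/3 inside [0, 2*pi/3], so split the integral there.
∫[0,pi/3] (4*sin(3*t)) dt = 8/3.
∫[pi/3,2*pi/3] (4*sin(3*t)) dt = -8/3; the area of that piece is 8/3.
Total area = 8/3 + 8/3 = 16/3.

16/3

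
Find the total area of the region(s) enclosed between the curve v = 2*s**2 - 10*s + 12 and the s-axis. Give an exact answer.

1/3

The curve meets the s-axis where 2*s**2 - 10*s + 12 = 0, i.e. 2*(s - 3)*(s - 2) = 0, at s = 2, 3.
On [2, 3] the curve lies below the axis; ∫[2,3] (2*s**2 - 10*s + 12) ds = -1/3, giving area 1/3.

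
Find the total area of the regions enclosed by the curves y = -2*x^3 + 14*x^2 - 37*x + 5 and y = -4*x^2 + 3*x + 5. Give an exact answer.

Set the curves equal: -2*x^3 + 14*x^2 - 37*x + 5 = -4*x^2 + 3*x + 5, so -2*x^3 + 18*x^2 - 40*x = 0, which factors as -2*x*(x - 5)*(x - 4) = 0. The curves meet at x = 0, 4, 5.
On [0, 4], y = -4*x^2 + 3*x + 5 is on top; that piece has area ∫[0,4] (-(-2*x^3 + 18*x^2 - 40*x)) dx = 64.
On [4, 5], y = -2*x^3 + 14*x^2 - 37*x + 5 is on top; that piece has area ∫[4,5] (-2*x^3 + 18*x^2 - 40*x) dx = 3/2.
Total enclosed area = 64 + 3/2 = 131/2.

131/2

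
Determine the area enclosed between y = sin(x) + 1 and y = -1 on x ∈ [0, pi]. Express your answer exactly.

2 + 2*pi

On [0, pi], (sin(x) + 1) - (-1) = sin(x) + 2 is ≥ 0 throughout, so the area is a single integral of |sin(x) + 2|.
∫[0,pi] (sin(x) + 2) dx = 2 + 2*pi.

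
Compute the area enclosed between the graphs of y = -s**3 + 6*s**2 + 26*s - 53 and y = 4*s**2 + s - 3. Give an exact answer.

Set the curves equal: -s**3 + 6*s**2 + 26*s - 53 = 4*s**2 + s - 3, so -s**3 + 2*s**2 + 25*s - 50 = 0, which factors as -(s - 5)*(s - 2)*(s + 5) = 0. The curves meet at s = -5, 2, 5.
On [-5, 2], y = 4*s**2 + s - 3 is on top; that piece has area ∫[-5,2] (-(-s**3 + 2*s**2 + 25*s - 50)) ds = 4459/12.
On [2, 5], y = -s**3 + 6*s**2 + 26*s - 53 is on top; that piece has area ∫[2,5] (-s**3 + 2*s**2 + 25*s - 50) ds = 153/4.
Total enclosed area = 4459/12 + 153/4 = 2459/6.

2459/6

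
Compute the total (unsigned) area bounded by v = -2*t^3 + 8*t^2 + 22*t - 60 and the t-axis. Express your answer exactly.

863/3

The curve meets the t-axis where -2*t^3 + 8*t^2 + 22*t - 60 = 0, i.e. -2*(t - 5)*(t - 2)*(t + 3) = 0, at t = -3, 2, 5.
On [-3, 2] the curve lies below the axis; ∫[-3,2] (-2*t^3 + 8*t^2 + 22*t - 60) dt = -1375/6, giving area 1375/6.
On [2, 5] the curve lies above the axis; ∫[2,5] (-2*t^3 + 8*t^2 + 22*t - 60) dt = 117/2, giving area 117/2.
Total area = 1375/6 + 117/2 = 863/3.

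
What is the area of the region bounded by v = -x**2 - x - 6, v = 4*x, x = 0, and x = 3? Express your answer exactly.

99/2

On [0, 3], (-x**2 - x - 6) - (4*x) = -x**2 - 5*x - 6 is ≤ 0 throughout, so the area is a single integral of |-x**2 - 5*x - 6|.
∫[0,3] (-x**2 - 5*x - 6) dx = -99/2; the area of that piece is 99/2.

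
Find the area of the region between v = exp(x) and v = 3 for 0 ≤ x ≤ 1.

On [0, 1], (exp(x)) - (3) = exp(x) - 3 is ≤ 0 throughout, so the area is a single integral of |exp(x) - 3|.
∫[0,1] (exp(x) - 3) dx = -4 + exp(1); the area of that piece is 4 - exp(1).

4 - exp(1)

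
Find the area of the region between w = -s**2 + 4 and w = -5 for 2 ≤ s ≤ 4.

The difference (-s**2 + 4) - (-5) = -s**2 + 9 changes sign at s = 3 inside [2, 4], so split the integral there.
∫[2,3] (-s**2 + 9) ds = 8/3.
∫[3,4] (-s**2 + 9) ds = -10/3; the area of that piece is 10/3.
Total area = 8/3 + 10/3 = 6.

6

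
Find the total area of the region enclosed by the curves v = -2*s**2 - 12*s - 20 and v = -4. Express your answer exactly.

Set the curves equal: -2*s**2 - 12*s - 20 = -4, so -2*s**2 - 12*s - 16 = 0, which factors as -2*(s + 2)*(s + 4) = 0. The curves meet at s = -4, -2.
On [-4, -2], v = -2*s**2 - 12*s - 20 is on top; that piece has area ∫[-4,-2] (-2*s**2 - 12*s - 16) ds = 8/3.

8/3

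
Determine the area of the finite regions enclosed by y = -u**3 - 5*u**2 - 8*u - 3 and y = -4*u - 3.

Set the curves equal: -u**3 - 5*u**2 - 8*u - 3 = -4*u - 3, so -u**3 - 5*u**2 - 4*u = 0, which factors as -u*(u + 1)*(u + 4) = 0. The curves meet at u = -4, -1, 0.
On [-4, -1], y = -4*u - 3 is on top; that piece has area ∫[-4,-1] (-(-u**3 - 5*u**2 - 4*u)) du = 45/4.
On [-1, 0], y = -u**3 - 5*u**2 - 8*u - 3 is on top; that piece has area ∫[-1,0] (-u**3 - 5*u**2 - 4*u) du = 7/12.
Total enclosed area = 45/4 + 7/12 = 71/6.

71/6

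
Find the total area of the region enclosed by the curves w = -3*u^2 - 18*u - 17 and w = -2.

Set the curves equal: -3*u^2 - 18*u - 17 = -2, so -3*u^2 - 18*u - 15 = 0, which factors as -3*(u + 1)*(u + 5) = 0. The curves meet at u = -5, -1.
On [-5, -1], w = -3*u^2 - 18*u - 17 is on top; that piece has area ∫[-5,-1] (-3*u^2 - 18*u - 15) du = 32.

32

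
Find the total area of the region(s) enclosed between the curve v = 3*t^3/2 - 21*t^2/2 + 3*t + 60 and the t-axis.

1741/8

The curve meets the t-axis where 3*t^3/2 - 21*t^2/2 + 3*t + 60 = 0, i.e. 3*(t - 5)*(t - 4)*(t + 2)/2 = 0, at t = -2, 4, 5.
On [-2, 4] the curve lies above the axis; ∫[-2,4] (3*t^3/2 - 21*t^2/2 + 3*t + 60) dt = 216, giving area 216.
On [4, 5] the curve lies below the axis; ∫[4,5] (3*t^3/2 - 21*t^2/2 + 3*t + 60) dt = -13/8, giving area 13/8.
Total area = 216 + 13/8 = 1741/8.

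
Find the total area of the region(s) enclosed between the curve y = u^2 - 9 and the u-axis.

36

The curve meets the u-axis where u^2 - 9 = 0, i.e. (u - 3)*(u + 3) = 0, at u = -3, 3.
On [-3, 3] the curve lies below the axis; ∫[-3,3] (u^2 - 9) du = -36, giving area 36.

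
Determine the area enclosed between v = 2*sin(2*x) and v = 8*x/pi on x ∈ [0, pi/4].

1 - pi/4

On [0, pi/4], (2*sin(2*x)) - (8*x/pi) = -8*x/pi + 2*sin(2*x) is ≥ 0 throughout, so the area is a single integral of |-8*x/pi + 2*sin(2*x)|.
∫[0,pi/4] (-8*x/pi + 2*sin(2*x)) dx = 1 - pi/4.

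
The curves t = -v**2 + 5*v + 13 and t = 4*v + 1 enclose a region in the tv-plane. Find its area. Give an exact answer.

Both boundary curves give t as a function of v, so integrate with respect to v. Setting them equal: -v**2 + v + 12 = 0, i.e. -(v - 4)*(v + 3) = 0, so they meet at v = -3, 4.
For v in [-3, 4], t = -v**2 + 5*v + 13 is on the right; area = ∫[-3,4] (-v**2 + v + 12) dv = 343/6.

343/6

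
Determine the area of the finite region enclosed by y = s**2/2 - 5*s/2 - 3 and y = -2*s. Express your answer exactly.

125/12

Set the curves equal: s**2/2 - 5*s/2 - 3 = -2*s, so s**2/2 - s/2 - 3 = 0, which factors as (s - 3)*(s + 2)/2 = 0. The curves meet at s = -2, 3.
On [-2, 3], y = -2*s is on top; that piece has area ∫[-2,3] (-(s**2/2 - s/2 - 3)) ds = 125/12.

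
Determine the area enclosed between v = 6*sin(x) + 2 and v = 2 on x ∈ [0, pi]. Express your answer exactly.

On [0, pi], (6*sin(x) + 2) - (2) = 6*sin(x) is ≥ 0 throughout, so the area is a single integral of |6*sin(x)|.
∫[0,pi] (6*sin(x)) dx = 12.

12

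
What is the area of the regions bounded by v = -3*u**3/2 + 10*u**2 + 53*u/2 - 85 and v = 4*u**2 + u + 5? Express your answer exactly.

Set the curves equal: -3*u**3/2 + 10*u**2 + 53*u/2 - 85 = 4*u**2 + u + 5, so -3*u**3/2 + 6*u**2 + 51*u/2 - 90 = 0, which factors as -3*(u - 5)*(u - 3)*(u + 4)/2 = 0. The curves meet at u = -4, 3, 5.
On [-4, 3], v = 4*u**2 + u + 5 is on top; that piece has area ∫[-4,3] (-(-3*u**3/2 + 6*u**2 + 51*u/2 - 90)) du = 3773/8.
On [3, 5], v = -3*u**3/2 + 10*u**2 + 53*u/2 - 85 is on top; that piece has area ∫[3,5] (-3*u**3/2 + 6*u**2 + 51*u/2 - 90) du = 16.
Total enclosed area = 3773/8 + 16 = 3901/8.

3901/8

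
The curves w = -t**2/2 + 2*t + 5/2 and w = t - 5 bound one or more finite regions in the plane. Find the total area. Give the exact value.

Set the curves equal: -t**2/2 + 2*t + 5/2 = t - 5, so -t**2/2 + t + 15/2 = 0, which factors as -(t - 5)*(t + 3)/2 = 0. The curves meet at t = -3, 5.
On [-3, 5], w = -t**2/2 + 2*t + 5/2 is on top; that piece has area ∫[-3,5] (-t**2/2 + t + 15/2) dt = 128/3.

128/3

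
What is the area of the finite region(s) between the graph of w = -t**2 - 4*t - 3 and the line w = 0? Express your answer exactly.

The curve meets the t-axis where -t**2 - 4*t - 3 = 0, i.e. -(t + 1)*(t + 3) = 0, at t = -3, -1.
On [-3, -1] the curve lies above the axis; ∫[-3,-1] (-t**2 - 4*t - 3) dt = 4/3, giving area 4/3.

4/3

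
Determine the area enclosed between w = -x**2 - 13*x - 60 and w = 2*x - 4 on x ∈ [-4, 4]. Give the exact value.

1472/3

On [-4, 4], (-x**2 - 13*x - 60) - (2*x - 4) = -x**2 - 15*x - 56 is ≤ 0 throughout, so the area is a single integral of |-x**2 - 15*x - 56|.
∫[-4,4] (-x**2 - 15*x - 56) dx = -1472/3; the area of that piece is 1472/3.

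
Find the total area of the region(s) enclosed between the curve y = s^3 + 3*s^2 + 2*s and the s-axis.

The curve meets the s-axis where s^3 + 3*s^2 + 2*s = 0, i.e. s*(s + 1)*(s + 2) = 0, at s = -2, -1, 0.
On [-2, -1] the curve lies above the axis; ∫[-2,-1] (s^3 + 3*s^2 + 2*s) ds = 1/4, giving area 1/4.
On [-1, 0] the curve lies below the axis; ∫[-1,0] (s^3 + 3*s^2 + 2*s) ds = -1/4, giving area 1/4.
Total area = 1/4 + 1/4 = 1/2.

1/2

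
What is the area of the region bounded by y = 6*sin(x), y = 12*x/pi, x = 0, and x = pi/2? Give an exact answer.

6 - 3*pi/2

On [0, pi/2], (6*sin(x)) - (12*x/pi) = -12*x/pi + 6*sin(x) is ≥ 0 throughout, so the area is a single integral of |-12*x/pi + 6*sin(x)|.
∫[0,pi/2] (-12*x/pi + 6*sin(x)) dx = 6 - 3*pi/2.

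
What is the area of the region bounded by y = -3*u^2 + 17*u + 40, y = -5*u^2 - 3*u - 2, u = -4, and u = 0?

The difference (-3*u^2 + 17*u + 40) - (-5*u^2 - 3*u - 2) = 2*u^2 + 20*u + 42 changes sign at u = -3 inside [-4, 0], so split the integral there.
∫[-4,-3] (2*u^2 + 20*u + 42) du = -10/3; the area of that piece is 10/3.
∫[-3,0] (2*u^2 + 20*u + 42) du = 54.
Total area = 10/3 + 54 = 172/3.

172/3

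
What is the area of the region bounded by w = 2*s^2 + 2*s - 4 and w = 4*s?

9

Set the curves equal: 2*s^2 + 2*s - 4 = 4*s, so 2*s^2 - 2*s - 4 = 0, which factors as 2*(s - 2)*(s + 1) = 0. The curves meet at s = -1, 2.
On [-1, 2], w = 4*s is on top; that piece has area ∫[-1,2] (-(2*s^2 - 2*s - 4)) ds = 9.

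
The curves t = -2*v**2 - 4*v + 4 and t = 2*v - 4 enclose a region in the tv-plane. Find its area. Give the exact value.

Both boundary curves give t as a function of v, so integrate with respect to v. Setting them equal: -2*v**2 - 6*v + 8 = 0, i.e. -2*(v - 1)*(v + 4) = 0, so they meet at v = -4, 1.
For v in [-4, 1], t = -2*v**2 - 4*v + 4 is on the right; area = ∫[-4,1] (-2*v**2 - 6*v + 8) dv = 125/3.

125/3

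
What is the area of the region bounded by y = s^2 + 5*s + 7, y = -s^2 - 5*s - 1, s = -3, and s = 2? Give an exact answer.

155/3

The difference (s^2 + 5*s + 7) - (-s^2 - 5*s - 1) = 2*s^2 + 10*s + 8 changes sign at s = -1 inside [-3, 2], so split the integral there.
∫[-3,-1] (2*s^2 + 10*s + 8) ds = -20/3; the area of that piece is 20/3.
∫[-1,2] (2*s^2 + 10*s + 8) ds = 45.
Total area = 20/3 + 45 = 155/3.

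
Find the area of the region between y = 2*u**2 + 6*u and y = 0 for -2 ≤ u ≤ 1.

The difference (2*u**2 + 6*u) - (0) = 2*u**2 + 6*u changes sign at u = 0 inside [-2, 1], so split the integral there.
∫[-2,0] (2*u**2 + 6*u) du = -20/3; the area of that piece is 20/3.
∫[0,1] (2*u**2 + 6*u) du = 11/3.
Total area = 20/3 + 11/3 = 31/3.

31/3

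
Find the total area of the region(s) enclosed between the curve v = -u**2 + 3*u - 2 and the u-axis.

The curve meets the u-axis where -u**2 + 3*u - 2 = 0, i.e. -(u - 2)*(u - 1) = 0, at u = 1, 2.
On [1, 2] the curve lies above the axis; ∫[1,2] (-u**2 + 3*u - 2) du = 1/6, giving area 1/6.

1/6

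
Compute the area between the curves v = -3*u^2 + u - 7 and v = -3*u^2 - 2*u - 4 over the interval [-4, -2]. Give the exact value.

24

On [-4, -2], (-3*u^2 + u - 7) - (-3*u^2 - 2*u - 4) = 3*u - 3 is ≤ 0 throughout, so the area is a single integral of |3*u - 3|.
∫[-4,-2] (3*u - 3) du = -24; the area of that piece is 24.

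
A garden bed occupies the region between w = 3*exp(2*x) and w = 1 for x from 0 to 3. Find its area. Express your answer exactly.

On [0, 3], (3*exp(2*x)) - (1) = 3*exp(2*x) - 1 is ≥ 0 throughout, so the area is a single integral of |3*exp(2*x) - 1|.
∫[0,3] (3*exp(2*x) - 1) dx = -9/2 + 3*exp(6)/2.

-9/2 + 3*exp(6)/2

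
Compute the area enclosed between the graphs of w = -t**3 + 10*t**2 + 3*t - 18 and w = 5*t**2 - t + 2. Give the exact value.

Set the curves equal: -t**3 + 10*t**2 + 3*t - 18 = 5*t**2 - t + 2, so -t**3 + 5*t**2 + 4*t - 20 = 0, which factors as -(t - 5)*(t - 2)*(t + 2) = 0. The curves meet at t = -2, 2, 5.
On [-2, 2], w = 5*t**2 - t + 2 is on top; that piece has area ∫[-2,2] (-(-t**3 + 5*t**2 + 4*t - 20)) dt = 160/3.
On [2, 5], w = -t**3 + 10*t**2 + 3*t - 18 is on top; that piece has area ∫[2,5] (-t**3 + 5*t**2 + 4*t - 20) dt = 99/4.
Total enclosed area = 160/3 + 99/4 = 937/12.

937/12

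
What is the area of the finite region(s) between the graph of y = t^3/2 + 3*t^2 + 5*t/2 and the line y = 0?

The curve meets the t-axis where t^3/2 + 3*t^2 + 5*t/2 = 0, i.e. t*(t + 1)*(t + 5)/2 = 0, at t = -5, -1, 0.
On [-5, -1] the curve lies above the axis; ∫[-5,-1] (t^3/2 + 3*t^2 + 5*t/2) dt = 16, giving area 16.
On [-1, 0] the curve lies below the axis; ∫[-1,0] (t^3/2 + 3*t^2 + 5*t/2) dt = -3/8, giving area 3/8.
Total area = 16 + 3/8 = 131/8.

131/8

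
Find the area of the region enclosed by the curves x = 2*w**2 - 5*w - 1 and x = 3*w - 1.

Both boundary curves give x as a function of w, so integrate with respect to w. Setting them equal: 2*w**2 - 8*w = 0, i.e. 2*w*(w - 4) = 0, so they meet at w = 0, 4.
For w in [0, 4], x = 2*w**2 - 5*w - 1 is on the left; area = ∫[0,4] (-(2*w**2 - 8*w)) dw = 64/3.

64/3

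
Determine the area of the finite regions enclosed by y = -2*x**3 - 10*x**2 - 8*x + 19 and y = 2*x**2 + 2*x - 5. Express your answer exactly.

131/2

Set the curves equal: -2*x**3 - 10*x**2 - 8*x + 19 = 2*x**2 + 2*x - 5, so -2*x**3 - 12*x**2 - 10*x + 24 = 0, which factors as -2*(x - 1)*(x + 3)*(x + 4) = 0. The curves meet at x = -4, -3, 1.
On [-4, -3], y = 2*x**2 + 2*x - 5 is on top; that piece has area ∫[-4,-3] (-(-2*x**3 - 12*x**2 - 10*x + 24)) dx = 3/2.
On [-3, 1], y = -2*x**3 - 10*x**2 - 8*x + 19 is on top; that piece has area ∫[-3,1] (-2*x**3 - 12*x**2 - 10*x + 24) dx = 64.
Total enclosed area = 3/2 + 64 = 131/2.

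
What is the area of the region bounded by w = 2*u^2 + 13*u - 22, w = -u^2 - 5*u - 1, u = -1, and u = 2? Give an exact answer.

53

The difference (2*u^2 + 13*u - 22) - (-u^2 - 5*u - 1) = 3*u^2 + 18*u - 21 changes sign at u = 1 inside [-1, 2], so split the integral there.
∫[-1,1] (3*u^2 + 18*u - 21) du = -40; the area of that piece is 40.
∫[1,2] (3*u^2 + 18*u - 21) du = 13.
Total area = 40 + 13 = 53.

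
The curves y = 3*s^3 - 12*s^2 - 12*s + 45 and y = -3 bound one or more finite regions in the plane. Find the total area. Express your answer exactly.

Set the curves equal: 3*s^3 - 12*s^2 - 12*s + 45 = -3, so 3*s^3 - 12*s^2 - 12*s + 48 = 0, which factors as 3*(s - 4)*(s - 2)*(s + 2) = 0. The curves meet at s = -2, 2, 4.
On [-2, 2], y = 3*s^3 - 12*s^2 - 12*s + 45 is on top; that piece has area ∫[-2,2] (3*s^3 - 12*s^2 - 12*s + 48) ds = 128.
On [2, 4], y = -3 is on top; that piece has area ∫[2,4] (-(3*s^3 - 12*s^2 - 12*s + 48)) ds = 20.
Total enclosed area = 128 + 20 = 148.

148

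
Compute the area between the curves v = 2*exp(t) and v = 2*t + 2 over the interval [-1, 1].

-4 - 2*exp(-1) + 2*exp(1)

On [-1, 1], (2*exp(t)) - (2*t + 2) = -2*t + 2*exp(t) - 2 is ≥ 0 throughout, so the area is a single integral of |-2*t + 2*exp(t) - 2|.
∫[-1,1] (-2*t + 2*exp(t) - 2) dt = -4 - 2*exp(-1) + 2*exp(1).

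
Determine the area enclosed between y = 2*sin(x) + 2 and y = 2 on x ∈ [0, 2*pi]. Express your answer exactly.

The difference (2*sin(x) + 2) - (2) = 2*sin(x) changes sign at x = pi inside [0, 2*pi], so split the integral there.
∫[0,pi] (2*sin(x)) dx = 4.
∫[pi,2*pi] (2*sin(x)) dx = -4; the area of that piece is 4.
Total area = 4 + 4 = 8.

8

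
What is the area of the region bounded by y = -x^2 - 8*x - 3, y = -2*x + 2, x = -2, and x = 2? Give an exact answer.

86/3

The difference (-x^2 - 8*x - 3) - (-2*x + 2) = -x^2 - 6*x - 5 changes sign at x = -1 inside [-2, 2], so split the integral there.
∫[-2,-1] (-x^2 - 6*x - 5) dx = 5/3.
∫[-1,2] (-x^2 - 6*x - 5) dx = -27; the area of that piece is 27.
Total area = 5/3 + 27 = 86/3.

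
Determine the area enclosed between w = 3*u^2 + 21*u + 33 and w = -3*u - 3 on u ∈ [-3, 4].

437

The difference (3*u^2 + 21*u + 33) - (-3*u - 3) = 3*u^2 + 24*u + 36 changes sign at u = -2 inside [-3, 4], so split the integral there.
∫[-3,-2] (3*u^2 + 24*u + 36) du = -5; the area of that piece is 5.
∫[-2,4] (3*u^2 + 24*u + 36) du = 432.
Total area = 5 + 432 = 437.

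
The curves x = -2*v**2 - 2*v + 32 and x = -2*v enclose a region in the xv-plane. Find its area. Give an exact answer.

Both boundary curves give x as a function of v, so integrate with respect to v. Setting them equal: -2*v**2 + 32 = 0, i.e. -2*(v - 4)*(v + 4) = 0, so they meet at v = -4, 4.
For v in [-4, 4], x = -2*v**2 - 2*v + 32 is on the right; area = ∫[-4,4] (-2*v**2 + 32) dv = 512/3.

512/3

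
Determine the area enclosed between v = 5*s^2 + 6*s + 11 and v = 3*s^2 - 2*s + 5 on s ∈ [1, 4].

120

On [1, 4], (5*s^2 + 6*s + 11) - (3*s^2 - 2*s + 5) = 2*s^2 + 8*s + 6 is ≥ 0 throughout, so the area is a single integral of |2*s^2 + 8*s + 6|.
∫[1,4] (2*s^2 + 8*s + 6) ds = 120.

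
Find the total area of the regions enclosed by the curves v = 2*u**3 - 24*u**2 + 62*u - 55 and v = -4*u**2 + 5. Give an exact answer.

Set the curves equal: 2*u**3 - 24*u**2 + 62*u - 55 = -4*u**2 + 5, so 2*u**3 - 20*u**2 + 62*u - 60 = 0, which factors as 2*(u - 5)*(u - 3)*(u - 2) = 0. The curves meet at u = 2, 3, 5.
On [2, 3], v = 2*u**3 - 24*u**2 + 62*u - 55 is on top; that piece has area ∫[2,3] (2*u**3 - 20*u**2 + 62*u - 60) du = 5/6.
On [3, 5], v = -4*u**2 + 5 is on top; that piece has area ∫[3,5] (-(2*u**3 - 20*u**2 + 62*u - 60)) du = 16/3.
Total enclosed area = 5/6 + 16/3 = 37/6.

37/6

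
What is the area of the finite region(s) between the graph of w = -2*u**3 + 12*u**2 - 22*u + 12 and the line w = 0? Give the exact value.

1

The curve meets the u-axis where -2*u**3 + 12*u**2 - 22*u + 12 = 0, i.e. -2*(u - 3)*(u - 2)*(u - 1) = 0, at u = 1, 2, 3.
On [1, 2] the curve lies below the axis; ∫[1,2] (-2*u**3 + 12*u**2 - 22*u + 12) du = -1/2, giving area 1/2.
On [2, 3] the curve lies above the axis; ∫[2,3] (-2*u**3 + 12*u**2 - 22*u + 12) du = 1/2, giving area 1/2.
Total area = 1/2 + 1/2 = 1.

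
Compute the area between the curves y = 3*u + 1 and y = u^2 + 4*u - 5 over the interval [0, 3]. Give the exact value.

61/6

The difference (3*u + 1) - (u^2 + 4*u - 5) = -u^2 - u + 6 changes sign at u = 2 inside [0, 3], so split the integral there.
∫[0,2] (-u^2 - u + 6) du = 22/3.
∫[2,3] (-u^2 - u + 6) du = -17/6; the area of that piece is 17/6.
Total area = 22/3 + 17/6 = 61/6.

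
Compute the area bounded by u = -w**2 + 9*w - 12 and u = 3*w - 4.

4/3

Both boundary curves give u as a function of w, so integrate with respect to w. Setting them equal: -w**2 + 6*w - 8 = 0, i.e. -(w - 4)*(w - 2) = 0, so they meet at w = 2, 4.
For w in [2, 4], u = -w**2 + 9*w - 12 is on the right; area = ∫[2,4] (-w**2 + 6*w - 8) dw = 4/3.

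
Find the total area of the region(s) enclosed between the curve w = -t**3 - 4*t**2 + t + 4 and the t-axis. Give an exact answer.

The curve meets the t-axis where -t**3 - 4*t**2 + t + 4 = 0, i.e. -(t - 1)*(t + 1)*(t + 4) = 0, at t = -4, -1, 1.
On [-4, -1] the curve lies below the axis; ∫[-4,-1] (-t**3 - 4*t**2 + t + 4) dt = -63/4, giving area 63/4.
On [-1, 1] the curve lies above the axis; ∫[-1,1] (-t**3 - 4*t**2 + t + 4) dt = 16/3, giving area 16/3.
Total area = 63/4 + 16/3 = 253/12.

253/12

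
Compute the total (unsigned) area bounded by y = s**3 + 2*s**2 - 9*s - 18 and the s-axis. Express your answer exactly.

443/6

The curve meets the s-axis where s**3 + 2*s**2 - 9*s - 18 = 0, i.e. (s - 3)*(s + 2)*(s + 3) = 0, at s = -3, -2, 3.
On [-3, -2] the curve lies above the axis; ∫[-3,-2] (s**3 + 2*s**2 - 9*s - 18) ds = 11/12, giving area 11/12.
On [-2, 3] the curve lies below the axis; ∫[-2,3] (s**3 + 2*s**2 - 9*s - 18) ds = -875/12, giving area 875/12.
Total area = 11/12 + 875/12 = 443/6.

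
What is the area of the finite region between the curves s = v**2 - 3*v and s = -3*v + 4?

32/3

Both boundary curves give s as a function of v, so integrate with respect to v. Setting them equal: v**2 - 4 = 0, i.e. (v - 2)*(v + 2) = 0, so they meet at v = -2, 2.
For v in [-2, 2], s = v**2 - 3*v is on the left; area = ∫[-2,2] (-(v**2 - 4)) dv = 32/3.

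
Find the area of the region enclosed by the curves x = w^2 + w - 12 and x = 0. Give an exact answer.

343/6

Both boundary curves give x as a function of w, so integrate with respect to w. Setting them equal: w^2 + w - 12 = 0, i.e. (w - 3)*(w + 4) = 0, so they meet at w = -4, 3.
For w in [-4, 3], x = w^2 + w - 12 is on the left; area = ∫[-4,3] (-(w^2 + w - 12)) dw = 343/6.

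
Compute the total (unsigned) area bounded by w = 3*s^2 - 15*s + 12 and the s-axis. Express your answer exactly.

27/2

The curve meets the s-axis where 3*s^2 - 15*s + 12 = 0, i.e. 3*(s - 4)*(s - 1) = 0, at s = 1, 4.
On [1, 4] the curve lies below the axis; ∫[1,4] (3*s^2 - 15*s + 12) ds = -27/2, giving area 27/2.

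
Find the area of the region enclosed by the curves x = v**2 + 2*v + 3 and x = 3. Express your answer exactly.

Both boundary curves give x as a function of v, so integrate with respect to v. Setting them equal: v**2 + 2*v = 0, i.e. v*(v + 2) = 0, so they meet at v = -2, 0.
For v in [-2, 0], x = v**2 + 2*v + 3 is on the left; area = ∫[-2,0] (-(v**2 + 2*v)) dv = 4/3.

4/3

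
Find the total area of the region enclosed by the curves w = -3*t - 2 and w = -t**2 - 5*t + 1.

32/3

Set the curves equal: -3*t - 2 = -t**2 - 5*t + 1, so t**2 + 2*t - 3 = 0, which factors as (t - 1)*(t + 3) = 0. The curves meet at t = -3, 1.
On [-3, 1], w = -t**2 - 5*t + 1 is on top; that piece has area ∫[-3,1] (-(t**2 + 2*t - 3)) dt = 32/3.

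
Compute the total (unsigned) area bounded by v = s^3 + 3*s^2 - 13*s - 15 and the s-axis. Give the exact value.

The curve meets the s-axis where s^3 + 3*s^2 - 13*s - 15 = 0, i.e. (s - 3)*(s + 1)*(s + 5) = 0, at s = -5, -1, 3.
On [-5, -1] the curve lies above the axis; ∫[-5,-1] (s^3 + 3*s^2 - 13*s - 15) ds = 64, giving area 64.
On [-1, 3] the curve lies below the axis; ∫[-1,3] (s^3 + 3*s^2 - 13*s - 15) ds = -64, giving area 64.
Total area = 64 + 64 = 128.

128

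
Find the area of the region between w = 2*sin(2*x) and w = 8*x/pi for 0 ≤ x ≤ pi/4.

1 - pi/4

On [0, pi/4], (2*sin(2*x)) - (8*x/pi) = -8*x/pi + 2*sin(2*x) is ≥ 0 throughout, so the area is a single integral of |-8*x/pi + 2*sin(2*x)|.
∫[0,pi/4] (-8*x/pi + 2*sin(2*x)) dx = 1 - pi/4.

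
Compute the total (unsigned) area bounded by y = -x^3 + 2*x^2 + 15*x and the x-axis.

The curve meets the x-axis where -x^3 + 2*x^2 + 15*x = 0, i.e. -x*(x - 5)*(x + 3) = 0, at x = -3, 0, 5.
On [-3, 0] the curve lies below the axis; ∫[-3,0] (-x^3 + 2*x^2 + 15*x) dx = -117/4, giving area 117/4.
On [0, 5] the curve lies above the axis; ∫[0,5] (-x^3 + 2*x^2 + 15*x) dx = 1375/12, giving area 1375/12.
Total area = 117/4 + 1375/12 = 863/6.

863/6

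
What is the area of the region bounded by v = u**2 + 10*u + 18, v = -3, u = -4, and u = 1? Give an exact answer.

The difference (u**2 + 10*u + 18) - (-3) = u**2 + 10*u + 21 changes sign at u = -3 inside [-4, 1], so split the integral there.
∫[-4,-3] (u**2 + 10*u + 21) du = -5/3; the area of that piece is 5/3.
∫[-3,1] (u**2 + 10*u + 21) du = 160/3.
Total area = 5/3 + 160/3 = 55.

55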